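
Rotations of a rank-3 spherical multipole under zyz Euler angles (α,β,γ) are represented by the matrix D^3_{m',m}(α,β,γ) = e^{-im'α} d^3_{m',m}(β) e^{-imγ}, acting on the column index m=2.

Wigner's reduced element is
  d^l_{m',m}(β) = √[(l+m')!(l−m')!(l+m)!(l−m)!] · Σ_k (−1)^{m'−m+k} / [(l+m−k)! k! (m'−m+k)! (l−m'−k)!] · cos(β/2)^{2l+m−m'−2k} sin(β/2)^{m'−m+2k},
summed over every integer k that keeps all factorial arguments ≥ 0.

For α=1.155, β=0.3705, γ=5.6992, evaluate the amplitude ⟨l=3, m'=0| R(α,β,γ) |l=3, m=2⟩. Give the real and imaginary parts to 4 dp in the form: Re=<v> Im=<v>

Re=0.0656 Im=0.1539

D^3_{0,2}(1.155,0.3705,5.6992) = e^{-i·0·1.155}·d^3_{0,2}(0.3705)·e^{-i·2·5.6992}. Compute d first:
With c≡cos(β/2)=0.982890 and s≡sin(β/2)=0.184192, N=[6·6·120·1]^{1/2}=65.726707
k∈{2,3} keeps every argument non-negative
  k=2: (−1)^0·65.7267/(12)·0.9829^4·0.1842^2 = +0.173430
  k=3: (−1)^1·65.7267/(12)·0.9829^2·0.1842^4 = -0.006091
d^3_{0,2}(0.3705) = +0.173430 -0.006091 = +0.167339
Phases: e^{-i·(0)·1.155}=+1.000000+0.000000i, e^{-i·(2)·5.6992}=+0.392019+0.919957i ⇒ D=+0.065600+0.153945i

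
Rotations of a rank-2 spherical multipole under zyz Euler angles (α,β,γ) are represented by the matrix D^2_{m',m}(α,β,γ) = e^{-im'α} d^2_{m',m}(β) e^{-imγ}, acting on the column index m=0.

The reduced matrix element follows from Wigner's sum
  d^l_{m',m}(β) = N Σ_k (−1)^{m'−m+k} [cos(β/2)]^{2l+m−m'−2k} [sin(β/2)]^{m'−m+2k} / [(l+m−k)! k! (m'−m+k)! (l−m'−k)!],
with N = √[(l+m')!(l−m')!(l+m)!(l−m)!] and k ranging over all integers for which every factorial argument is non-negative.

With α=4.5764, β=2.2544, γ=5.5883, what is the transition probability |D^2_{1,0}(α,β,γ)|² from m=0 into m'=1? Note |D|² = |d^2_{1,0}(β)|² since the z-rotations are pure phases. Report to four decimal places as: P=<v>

P=0.3597

D^2_{1,0}(4.5764,2.2544,5.5883) = e^{-i·1·4.5764}·d^2_{1,0}(2.2544)·e^{-i·0·5.5883}. Compute d first:
Half-angle: c=0.429190, s=0.903214. N=√(6·1·2·2)=4.898979
The bounds max(0,m−m')=0 and min(l+m,l−m')=1 give 2 terms
  k=0: (−1)^1·4.8990/(2)·0.4292^3·0.9032^1 = -0.174911
  k=1: (−1)^2·4.8990/(2)·0.4292^1·0.9032^3 = +0.774636
d^2_{1,0}(2.2544) = -0.174911 +0.774636 = +0.599725
|D^2_{1,0}|² = |d^2_{1,0}(β)|² = (+0.599725)² = 0.359670 (the z-rotation phases have unit modulus)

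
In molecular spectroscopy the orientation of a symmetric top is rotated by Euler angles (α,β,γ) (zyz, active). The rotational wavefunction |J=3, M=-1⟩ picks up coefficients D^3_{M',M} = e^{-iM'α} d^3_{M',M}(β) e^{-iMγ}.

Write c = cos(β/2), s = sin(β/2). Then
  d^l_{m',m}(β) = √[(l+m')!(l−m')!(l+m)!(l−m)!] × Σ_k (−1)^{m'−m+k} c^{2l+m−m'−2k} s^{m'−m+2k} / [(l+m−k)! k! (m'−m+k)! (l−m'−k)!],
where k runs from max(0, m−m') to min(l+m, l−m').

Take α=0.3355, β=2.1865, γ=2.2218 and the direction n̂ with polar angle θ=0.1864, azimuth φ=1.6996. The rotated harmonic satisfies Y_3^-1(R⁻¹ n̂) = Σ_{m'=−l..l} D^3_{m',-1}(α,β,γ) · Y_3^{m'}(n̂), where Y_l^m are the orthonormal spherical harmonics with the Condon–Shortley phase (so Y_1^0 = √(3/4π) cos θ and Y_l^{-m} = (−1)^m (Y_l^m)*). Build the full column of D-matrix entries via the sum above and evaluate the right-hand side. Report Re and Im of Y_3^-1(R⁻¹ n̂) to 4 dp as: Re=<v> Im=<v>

Re=0.0913 Im=-0.0774

Need the full column D^3_{m',-1} for m'=−3..3 at α=0.3355, β=2.1865, γ=2.2218.
cos(β/2)=0.459601, sin(β/2)=0.888125
d^3_{-3,-1}: single k=2 term ⇒ +0.136307;  D = -0.135795-0.011804i
d^3_{-2,-1}: k∈[1..2] ⇒ +0.057594 -0.430127 = -0.372533;  D = +0.361062-0.091730i
d^3_{-1,-1}: k∈[0..2] ⇒ +0.009425 -0.281555 +0.788517 = +0.516386;  D = -0.430719+0.284844i
d^3_{0,-1}: k∈[0..2] ⇒ -0.063092 +0.706771 -0.879717 = -0.236038;  D = +0.143036-0.187763i
d^3_{1,-1}: k∈[0..2] ⇒ +0.211167 -1.051356 +0.490733 = -0.349456;  D = +0.108435-0.332207i
d^3_{2,-1}: k∈[0..1] ⇒ -0.430127 +0.803068 = +0.372941;  D = +0.007457+0.372867i
d^3_{3,-1}: single k=0 term ⇒ +0.508985;  D = +0.177155+0.477160i
Y_3^{m'}(θ=0.1864,φ=1.6996) and Σ D·Y over m':
  (-0.1358-0.0118i)·(+0.0010+0.0025i)  (+0.3611-0.0917i)·(-0.0334+0.0088i)  (-0.4307+0.2848i)·(-0.0295-0.2274i)  (+0.1430-0.1878i)·(+0.6705+0.0000i)  (+0.1084-0.3322i)·(+0.0295-0.2274i)  (+0.0075+0.3729i)·(-0.0334-0.0088i)  (+0.1772+0.4772i)·(-0.0010+0.0025i)
Y_3^-1(R⁻¹ n̂) = +0.091341-0.077433i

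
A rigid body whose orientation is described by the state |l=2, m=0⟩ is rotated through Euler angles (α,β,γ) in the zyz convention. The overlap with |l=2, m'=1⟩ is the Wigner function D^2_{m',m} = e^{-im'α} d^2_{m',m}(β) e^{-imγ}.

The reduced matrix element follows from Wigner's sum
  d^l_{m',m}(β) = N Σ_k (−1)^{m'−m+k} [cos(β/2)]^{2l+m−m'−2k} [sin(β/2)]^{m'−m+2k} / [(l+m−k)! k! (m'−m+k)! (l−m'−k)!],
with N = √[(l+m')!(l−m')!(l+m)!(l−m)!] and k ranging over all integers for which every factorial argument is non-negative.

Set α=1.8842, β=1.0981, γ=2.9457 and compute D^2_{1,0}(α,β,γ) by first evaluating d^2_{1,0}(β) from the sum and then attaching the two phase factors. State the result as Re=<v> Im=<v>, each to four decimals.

Re=0.1531 Im=0.4723

Split into d^2_{1,0}(β=1.0981) × two z-phases.
Half-angle: c=0.853021, s=0.521877. N=√(6·1·2·2)=4.898979
k: max(0,(0)−(1))=0 … min(2+(0),2−(1))=1
  k=0: (−1)^1·4.8990/(2)·0.8530^3·0.5219^1 = -0.793455
  k=1: (−1)^2·4.8990/(2)·0.8530^1·0.5219^3 = +0.296989
d^2_{1,0}(1.0981) = -0.793455 +0.296989 = -0.496467
D = (-0.308298-0.951290i)·(-0.496467)·(+1.000000+0.000000i) = +0.153060+0.472284i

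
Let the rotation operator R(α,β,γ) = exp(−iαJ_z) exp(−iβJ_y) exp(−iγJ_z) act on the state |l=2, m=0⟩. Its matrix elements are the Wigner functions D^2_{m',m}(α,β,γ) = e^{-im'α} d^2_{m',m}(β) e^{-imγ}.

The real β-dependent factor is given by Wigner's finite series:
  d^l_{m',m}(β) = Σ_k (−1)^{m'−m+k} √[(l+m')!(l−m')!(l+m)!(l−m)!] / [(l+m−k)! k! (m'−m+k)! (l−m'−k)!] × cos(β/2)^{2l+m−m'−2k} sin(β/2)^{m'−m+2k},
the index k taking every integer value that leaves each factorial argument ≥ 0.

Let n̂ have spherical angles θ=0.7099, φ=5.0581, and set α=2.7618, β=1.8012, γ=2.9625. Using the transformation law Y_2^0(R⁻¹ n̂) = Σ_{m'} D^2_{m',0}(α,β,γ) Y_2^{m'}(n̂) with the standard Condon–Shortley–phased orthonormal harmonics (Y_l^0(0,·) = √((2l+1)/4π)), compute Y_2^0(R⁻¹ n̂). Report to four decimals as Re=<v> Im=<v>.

Re=0.0187 Im=0.0000

Need the full column D^2_{m',0} for m'=−2..2 at α=2.7618, β=1.8012, γ=2.9625.
cos(β/2)=0.621140, sin(β/2)=0.783700
d^2_{-2,0}: single k=2 term ⇒ +0.580435;  D = +0.420886-0.399700i
d^2_{-1,0}: k∈[1..2] ⇒ +0.460038 -0.732342 = -0.272305;  D = +0.252900-0.100951i
d^2_{0,0}: k∈[0..2] ⇒ +0.148853 -0.947847 +0.377224 = -0.421770;  D = -0.421770+0.000000i
d^2_{1,0}: k∈[0..1] ⇒ -0.460038 +0.732342 = +0.272305;  D = -0.252900-0.100951i
d^2_{2,0}: single k=0 term ⇒ +0.580435;  D = +0.420886+0.399700i
Y_2^{m'}(θ=0.7099,φ=5.0581) and Σ D·Y over m':
  (+0.4209-0.3997i)·(-0.1264+0.1046i)  (+0.2529-0.1010i)·(+0.1294+0.3593i)  (-0.4218+0.0000i)·(+0.2289+0.0000i)  (-0.2529-0.1010i)·(-0.1294+0.3593i)  (+0.4209+0.3997i)·(-0.1264-0.1046i)
Y_2^0(R⁻¹ n̂) = +0.018705-0.000000i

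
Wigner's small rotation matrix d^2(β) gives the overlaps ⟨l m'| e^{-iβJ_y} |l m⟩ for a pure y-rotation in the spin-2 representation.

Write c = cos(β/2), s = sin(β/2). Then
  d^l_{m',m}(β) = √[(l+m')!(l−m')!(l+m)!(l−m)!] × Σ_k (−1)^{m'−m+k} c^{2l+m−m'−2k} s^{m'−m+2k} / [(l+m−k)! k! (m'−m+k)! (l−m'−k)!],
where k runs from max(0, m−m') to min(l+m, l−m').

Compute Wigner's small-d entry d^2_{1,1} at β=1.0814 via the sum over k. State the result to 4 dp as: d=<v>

d=-0.0440

d^2_{1,1}(β=1.0814) via Wigner's sum:
Half-angle: c=0.857349, s=0.514736. N=√(6·1·6·1)=6.000000
k∈{0,1} keeps every argument non-negative
  k=0: (−1)^0·6.0000/(6)·0.8573^4·0.5147^0 = +0.540293
  k=1: (−1)^1·6.0000/(2)·0.8573^2·0.5147^2 = -0.584259
d^2_{1,1}(1.0814) = +0.540293 -0.584259 = -0.043966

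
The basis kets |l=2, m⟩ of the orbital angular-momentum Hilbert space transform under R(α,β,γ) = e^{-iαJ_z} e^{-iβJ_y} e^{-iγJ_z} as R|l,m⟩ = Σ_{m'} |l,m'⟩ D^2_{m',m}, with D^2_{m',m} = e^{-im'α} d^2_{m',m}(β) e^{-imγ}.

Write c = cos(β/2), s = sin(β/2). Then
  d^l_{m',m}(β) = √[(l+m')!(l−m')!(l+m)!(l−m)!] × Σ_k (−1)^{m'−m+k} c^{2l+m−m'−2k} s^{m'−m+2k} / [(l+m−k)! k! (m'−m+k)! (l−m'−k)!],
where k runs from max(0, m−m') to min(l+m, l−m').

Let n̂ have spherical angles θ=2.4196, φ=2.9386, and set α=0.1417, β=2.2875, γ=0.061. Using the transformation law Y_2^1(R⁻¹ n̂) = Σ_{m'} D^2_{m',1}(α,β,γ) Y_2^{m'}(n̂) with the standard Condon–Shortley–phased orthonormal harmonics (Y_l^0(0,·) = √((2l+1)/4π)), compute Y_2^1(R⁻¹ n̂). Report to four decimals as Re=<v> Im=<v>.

Re=-0.0183 Im=-0.0030

Need the full column D^2_{m',1} for m'=−2..2 at α=0.1417, β=2.2875, γ=0.061.
cos(β/2)=0.414184, sin(β/2)=0.910193
d^2_{-2,1}: single k=3 term ⇒ +0.624632;  D = +0.609248+0.137776i
d^2_{-1,1}: k∈[2..3] ⇒ +0.426359 -0.686332 = -0.259973;  D = -0.259127-0.020957i
d^2_{0,1}: k∈[1..2] ⇒ +0.158413 -0.765015 = -0.606602;  D = -0.605474+0.036980i
d^2_{1,1}: k∈[0..1] ⇒ +0.029429 -0.426359 = -0.396930;  D = -0.388804+0.079908i
d^2_{2,1}: single k=0 term ⇒ -0.129343;  D = -0.121748+0.043670i
Y_2^{m'}(θ=2.4196,φ=2.9386) and Σ D·Y over m':
  (+0.6092+0.1378i)·(+0.1550+0.0666i)  (-0.2591-0.0210i)·(+0.3753+0.0772i)  (-0.6055+0.0370i)·(+0.2175+0.0000i)  (-0.3888+0.0799i)·(-0.3753+0.0772i)  (-0.1217+0.0437i)·(+0.1550-0.0666i)
Y_2^1(R⁻¹ n̂) = -0.018302-0.003034i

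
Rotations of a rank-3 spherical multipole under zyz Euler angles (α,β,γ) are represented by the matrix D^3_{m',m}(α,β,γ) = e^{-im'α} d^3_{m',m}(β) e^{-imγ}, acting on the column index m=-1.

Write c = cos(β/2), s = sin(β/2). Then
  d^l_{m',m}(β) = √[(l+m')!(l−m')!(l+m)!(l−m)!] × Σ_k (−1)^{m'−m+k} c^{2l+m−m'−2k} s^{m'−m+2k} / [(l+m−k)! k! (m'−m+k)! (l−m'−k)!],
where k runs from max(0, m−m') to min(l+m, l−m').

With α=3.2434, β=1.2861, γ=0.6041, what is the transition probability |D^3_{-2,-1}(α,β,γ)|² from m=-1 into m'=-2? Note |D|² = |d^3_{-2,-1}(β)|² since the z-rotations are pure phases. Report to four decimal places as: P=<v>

P=0.0059

Split into d^3_{-2,-1}(β=1.2861) × two z-phases.
Half-angle: c=0.800271, s=0.599639. N=√(1·120·2·24)=75.894664
k: max(0,(-1)−(-2))=1 … min(3+(-1),3−(-2))=2
  k=1: (−1)^0·75.8947/(24)·0.8003^5·0.5996^1 = +0.622407
  k=2: (−1)^1·75.8947/(12)·0.8003^3·0.5996^3 = -0.698892
d^3_{-2,-1}(1.2861) = +0.622407 -0.698892 = -0.076486
|D^3_{-2,-1}|² = |d^3_{-2,-1}(β)|² = (-0.076486)² = 0.005850 (the z-rotation phases have unit modulus)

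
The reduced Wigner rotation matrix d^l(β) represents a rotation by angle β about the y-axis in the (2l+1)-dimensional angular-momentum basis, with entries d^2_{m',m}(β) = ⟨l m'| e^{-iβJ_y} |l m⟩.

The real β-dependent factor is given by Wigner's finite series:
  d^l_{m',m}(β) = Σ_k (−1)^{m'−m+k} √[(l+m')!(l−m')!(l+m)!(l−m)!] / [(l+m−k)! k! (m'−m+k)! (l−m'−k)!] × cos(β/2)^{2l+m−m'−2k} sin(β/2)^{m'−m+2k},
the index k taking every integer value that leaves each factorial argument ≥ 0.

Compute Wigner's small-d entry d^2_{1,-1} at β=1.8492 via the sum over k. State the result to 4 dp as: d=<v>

d=0.2871

d^2_{1,-1}(β=1.8492) via Wigner's sum:
Half-angle: c=0.602154, s=0.798380. N=√(6·1·1·6)=6.000000
Admissible k: 0..1 (factorial args all ≥0)
  k=0: (−1)^2·6.0000/(2)·0.6022^2·0.7984^2 = +0.693355
  k=1: (−1)^3·6.0000/(6)·0.6022^0·0.7984^4 = -0.406292
d^2_{1,-1}(1.8492) = +0.693355 -0.406292 = +0.287063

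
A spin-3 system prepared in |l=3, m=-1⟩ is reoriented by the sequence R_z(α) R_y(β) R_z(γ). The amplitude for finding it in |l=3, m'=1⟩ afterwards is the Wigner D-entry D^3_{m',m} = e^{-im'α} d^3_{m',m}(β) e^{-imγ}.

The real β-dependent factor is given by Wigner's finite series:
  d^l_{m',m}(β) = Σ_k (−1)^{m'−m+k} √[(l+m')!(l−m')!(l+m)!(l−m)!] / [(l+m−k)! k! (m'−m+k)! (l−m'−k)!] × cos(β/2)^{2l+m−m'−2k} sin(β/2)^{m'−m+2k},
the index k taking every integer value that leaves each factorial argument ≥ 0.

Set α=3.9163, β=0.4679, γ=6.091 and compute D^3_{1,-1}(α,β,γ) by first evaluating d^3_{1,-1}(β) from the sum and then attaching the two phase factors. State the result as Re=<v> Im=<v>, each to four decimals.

Re=-0.1516 Im=0.2198

First d^3_{1,-1}(β=0.4679), then the phase factors e^{-i(1)α} and e^{-i(-1)γ}:
Half-angle: c=0.972758, s=0.231822. N=√(24·2·2·24)=48.000000
Admissible k: 0..2 (factorial args all ≥0)
  k=0: (−1)^2·48.0000/(8)·0.9728^4·0.2318^2 = +0.288722
  k=1: (−1)^3·48.0000/(6)·0.9728^2·0.2318^4 = -0.021863
  k=2: (−1)^4·48.0000/(48)·0.9728^0·0.2318^6 = +0.000155
d^3_{1,-1}(0.4679) = +0.288722 -0.021863 +0.000155 = +0.267013
D = (-0.714626+0.699507i)·(+0.267013)·(+0.981589-0.191004i) = -0.151626+0.219785i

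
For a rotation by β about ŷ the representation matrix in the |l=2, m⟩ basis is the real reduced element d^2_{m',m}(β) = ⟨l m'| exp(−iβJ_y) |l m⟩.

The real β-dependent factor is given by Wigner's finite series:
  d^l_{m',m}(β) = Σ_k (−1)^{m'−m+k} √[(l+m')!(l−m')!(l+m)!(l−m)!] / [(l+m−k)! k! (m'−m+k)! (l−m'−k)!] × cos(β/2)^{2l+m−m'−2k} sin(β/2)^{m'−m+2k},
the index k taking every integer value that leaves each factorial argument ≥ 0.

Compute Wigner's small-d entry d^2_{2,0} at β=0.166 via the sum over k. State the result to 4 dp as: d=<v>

d=0.0167

d^2_{2,0}(β=0.166) via Wigner's sum:
With c≡cos(β/2)=0.996557 and s≡sin(β/2)=0.082905, N=[24·1·2·2]^{1/2}=9.797959
k∈{0} keeps every argument non-negative
  k=0: (−1)^2·9.7980/(4)·0.9966^2·0.0829^2 = +0.016720
d^2_{2,0}(0.166) = +0.016720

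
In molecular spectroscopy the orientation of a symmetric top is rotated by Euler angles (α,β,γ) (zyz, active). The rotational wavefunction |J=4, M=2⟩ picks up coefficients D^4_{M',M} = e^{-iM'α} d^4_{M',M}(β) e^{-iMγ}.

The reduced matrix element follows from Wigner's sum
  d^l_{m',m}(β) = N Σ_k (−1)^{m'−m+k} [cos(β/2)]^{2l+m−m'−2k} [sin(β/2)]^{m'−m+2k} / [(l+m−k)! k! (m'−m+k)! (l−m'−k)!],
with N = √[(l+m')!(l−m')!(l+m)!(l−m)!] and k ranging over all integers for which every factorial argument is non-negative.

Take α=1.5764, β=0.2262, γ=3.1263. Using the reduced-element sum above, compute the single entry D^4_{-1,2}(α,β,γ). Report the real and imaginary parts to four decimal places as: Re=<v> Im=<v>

First d^4_{-1,2}(β=0.2262), then the phase factors e^{-i(-1)α} and e^{-i(2)γ}:
Half-angle: c=0.993611, s=0.112859. N=√(6·120·720·2)=1018.233765
k∈{3,4,5} keeps every argument non-negative
  k=3: (−1)^0·1018.2338/(72)·0.9936^5·0.1129^3 = +0.019688
  k=4: (−1)^1·1018.2338/(48)·0.9936^3·0.1129^5 = -0.000381
  k=5: (−1)^2·1018.2338/(240)·0.9936^1·0.1129^7 = +0.000001
d^4_{-1,2}(0.2262) = +0.019688 -0.000381 +0.000001 = +0.019308
Phases: e^{-i·(-1)·1.5764}=-0.005604+0.999984i, e^{-i·(2)·3.1263}=+0.999532+0.030581i ⇒ D=-0.000699+0.019296i

Re=-0.0007 Im=0.0193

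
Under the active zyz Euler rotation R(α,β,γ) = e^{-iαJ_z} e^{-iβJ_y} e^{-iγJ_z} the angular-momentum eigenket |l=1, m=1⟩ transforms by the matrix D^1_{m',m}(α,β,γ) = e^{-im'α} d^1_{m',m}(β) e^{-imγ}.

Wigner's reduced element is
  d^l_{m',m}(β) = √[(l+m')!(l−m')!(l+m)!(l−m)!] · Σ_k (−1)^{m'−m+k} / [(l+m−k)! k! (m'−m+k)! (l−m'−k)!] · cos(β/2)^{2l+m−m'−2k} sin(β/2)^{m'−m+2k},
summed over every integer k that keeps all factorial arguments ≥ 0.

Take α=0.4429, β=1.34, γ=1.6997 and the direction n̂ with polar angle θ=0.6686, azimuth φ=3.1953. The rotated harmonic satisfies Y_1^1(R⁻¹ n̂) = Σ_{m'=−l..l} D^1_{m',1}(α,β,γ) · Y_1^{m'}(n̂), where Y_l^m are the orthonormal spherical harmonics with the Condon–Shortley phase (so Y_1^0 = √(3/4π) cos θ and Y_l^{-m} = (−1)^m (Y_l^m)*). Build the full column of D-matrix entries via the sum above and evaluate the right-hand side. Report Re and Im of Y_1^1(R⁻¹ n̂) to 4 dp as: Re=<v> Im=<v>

Re=-0.1203 Im=-0.2962

Need the full column D^1_{m',1} for m'=−1..1 at α=0.4429, β=1.34, γ=1.6997.
cos(β/2)=0.783822, sin(β/2)=0.620986
d^1_{-1,1}: single k=2 term ⇒ +0.385624;  D = +0.119104-0.366769i
d^1_{0,1}: single k=1 term ⇒ +0.688358;  D = -0.088486-0.682647i
d^1_{1,1}: single k=0 term ⇒ +0.614376;  D = -0.332470-0.516645i
Y_1^{m'}(θ=0.6686,φ=3.1953) and Σ D·Y over m':
  (+0.1191-0.3668i)·(-0.2139+0.0115i)  (-0.0885-0.6826i)·(+0.3834+0.0000i)  (-0.3325-0.5166i)·(+0.2139+0.0115i)
Y_1^1(R⁻¹ n̂) = -0.120342-0.296233i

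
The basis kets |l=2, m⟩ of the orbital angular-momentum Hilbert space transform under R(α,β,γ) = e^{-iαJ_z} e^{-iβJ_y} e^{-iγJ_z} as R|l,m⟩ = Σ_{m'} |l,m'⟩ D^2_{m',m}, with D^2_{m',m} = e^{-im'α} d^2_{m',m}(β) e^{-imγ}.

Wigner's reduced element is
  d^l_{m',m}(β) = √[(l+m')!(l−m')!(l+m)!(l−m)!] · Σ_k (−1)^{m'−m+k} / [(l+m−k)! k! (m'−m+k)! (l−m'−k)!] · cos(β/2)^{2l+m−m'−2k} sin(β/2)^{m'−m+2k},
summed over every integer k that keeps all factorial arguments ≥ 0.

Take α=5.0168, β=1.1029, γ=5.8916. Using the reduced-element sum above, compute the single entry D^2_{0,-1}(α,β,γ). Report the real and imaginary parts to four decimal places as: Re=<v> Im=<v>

Re=-0.4557 Im=0.1882

First d^2_{0,-1}(β=1.1029), then the phase factors e^{-i(0)α} and e^{-i(-1)γ}:
c=cos(1.1029/2)=0.851766, s=sin(1.1029/2)=0.523923; N=√[2·2·1·6]=4.898979
The bounds max(0,m−m')=0 and min(l+m,l−m')=1 give 2 terms
  k=0: (−1)^1·4.8990/(2)·0.8518^3·0.5239^1 = -0.793055
  k=1: (−1)^2·4.8990/(2)·0.8518^1·0.5239^3 = +0.300053
d^2_{0,-1}(1.1029) = -0.793055 +0.300053 = -0.493002
D = (+1.000000+0.000000i)·(-0.493002)·(+0.924305-0.381654i) = -0.455685+0.188156i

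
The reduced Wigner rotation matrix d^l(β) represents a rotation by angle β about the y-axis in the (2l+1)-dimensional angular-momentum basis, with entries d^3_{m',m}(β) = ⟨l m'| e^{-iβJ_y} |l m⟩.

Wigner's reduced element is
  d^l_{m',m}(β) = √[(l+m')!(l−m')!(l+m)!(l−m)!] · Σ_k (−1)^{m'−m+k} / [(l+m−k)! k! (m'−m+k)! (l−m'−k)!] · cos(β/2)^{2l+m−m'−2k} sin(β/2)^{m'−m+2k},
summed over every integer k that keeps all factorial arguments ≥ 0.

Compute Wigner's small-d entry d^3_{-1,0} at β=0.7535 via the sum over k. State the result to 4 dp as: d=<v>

d^3_{-1,0}(β=0.7535) via Wigner's sum:
With c≡cos(β/2)=0.929865 and s≡sin(β/2)=0.367900, N=[2·24·6·6]^{1/2}=41.569219
Admissible k: 1..3 (factorial args all ≥0)
  k=1: (−1)^0·41.5692/(12)·0.9299^5·0.3679^1 = +0.885974
  k=2: (−1)^1·41.5692/(4)·0.9299^3·0.3679^3 = -0.416066
  k=3: (−1)^2·41.5692/(12)·0.9299^1·0.3679^5 = +0.021710
d^3_{-1,0}(0.7535) = +0.885974 -0.416066 +0.021710 = +0.491618

d=0.4916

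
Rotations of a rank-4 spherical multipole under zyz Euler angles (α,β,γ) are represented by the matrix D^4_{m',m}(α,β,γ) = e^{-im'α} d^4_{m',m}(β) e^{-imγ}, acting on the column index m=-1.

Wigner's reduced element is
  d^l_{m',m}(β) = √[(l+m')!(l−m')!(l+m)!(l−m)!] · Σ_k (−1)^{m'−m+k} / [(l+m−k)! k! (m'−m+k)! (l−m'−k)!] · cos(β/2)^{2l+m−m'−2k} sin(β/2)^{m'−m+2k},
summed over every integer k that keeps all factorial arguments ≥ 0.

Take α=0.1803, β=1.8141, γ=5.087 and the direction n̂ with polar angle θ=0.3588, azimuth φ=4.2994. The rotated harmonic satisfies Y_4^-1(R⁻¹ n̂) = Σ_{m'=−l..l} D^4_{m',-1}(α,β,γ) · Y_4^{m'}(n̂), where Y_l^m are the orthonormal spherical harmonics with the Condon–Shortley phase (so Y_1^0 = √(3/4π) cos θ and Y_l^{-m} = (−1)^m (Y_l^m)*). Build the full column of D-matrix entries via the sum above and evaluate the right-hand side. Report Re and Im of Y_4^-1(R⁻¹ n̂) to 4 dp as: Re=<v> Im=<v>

Re=-0.0156 Im=0.3197

Need the full column D^4_{m',-1} for m'=−4..4 at α=0.1803, β=1.8141, γ=5.087.
cos(β/2)=0.616072, sin(β/2)=0.787690
d^4_{-4,-1}: single k=3 term ⇒ +0.324577;  D = +0.288646-0.148437i
d^4_{-3,-1}: k∈[2..3] ⇒ +0.269259 -0.733611 = -0.464352;  D = -0.368173+0.282970i
d^4_{-2,-1}: k∈[1..3] ⇒ +0.112567 -0.920088 +1.002734 = +0.195213;  D = +0.130938-0.144787i
d^4_{-1,-1}: k∈[0..3] ⇒ +0.020752 -0.508851 +1.663674 -0.906555 = +0.269019;  D = +0.141737-0.228652i
d^4_{0,-1}: k∈[0..3] ⇒ -0.118656 +1.163830 -1.902554 +0.518362 = -0.339018;  D = -0.124050+0.315507i
d^4_{1,-1}: k∈[0..3] ⇒ +0.339234 -1.663674 +1.359833 -0.148198 = -0.112805;  D = -0.021782+0.110682i
d^4_{2,-1}: k∈[0..2] ⇒ -0.613392 +1.504101 -0.491761 = +0.398947;  D = +0.005589-0.398908i
d^4_{3,-1}: k∈[0..1] ⇒ +0.733611 -0.719556 = +0.014055;  D = -0.002326-0.013861i
d^4_{4,-1}: single k=0 term ⇒ -0.530597;  D = +0.180239+0.499046i
Y_4^{m'}(θ=0.3588,φ=4.2994) and Σ D·Y over m':
  (+0.2886-0.1484i)·(-0.0005+0.0067i)  (-0.3682+0.2830i)·(+0.0480-0.0165i)  (+0.1309-0.1448i)·(-0.1436-0.1558i)  (+0.1417-0.2287i)·(-0.1958+0.4469i)  (-0.1241+0.3155i)·(+0.3808+0.0000i)  (-0.0218+0.1107i)·(+0.1958+0.4469i)  (+0.0056-0.3989i)·(-0.1436+0.1558i)  (-0.0023-0.0139i)·(-0.0480-0.0165i)  (+0.1802+0.4990i)·(-0.0005-0.0067i)
Y_4^-1(R⁻¹ n̂) = -0.015579+0.319674i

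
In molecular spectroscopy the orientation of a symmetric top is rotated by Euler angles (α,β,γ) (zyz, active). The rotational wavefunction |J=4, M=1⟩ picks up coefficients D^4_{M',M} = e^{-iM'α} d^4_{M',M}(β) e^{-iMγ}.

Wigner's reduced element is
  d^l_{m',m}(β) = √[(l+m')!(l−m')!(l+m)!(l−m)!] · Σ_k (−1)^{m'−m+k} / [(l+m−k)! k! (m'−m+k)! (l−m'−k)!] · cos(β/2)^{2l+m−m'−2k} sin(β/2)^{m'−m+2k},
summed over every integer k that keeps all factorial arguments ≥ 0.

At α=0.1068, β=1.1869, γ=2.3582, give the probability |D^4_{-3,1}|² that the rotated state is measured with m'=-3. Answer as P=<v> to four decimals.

P=0.1974

D^4_{-3,1}(0.1068,1.1869,2.3582) = e^{-i·-3·0.1068}·d^4_{-3,1}(1.1869)·e^{-i·1·2.3582}. Compute d first:
c=cos(1.1869/2)=0.829016, s=sin(1.1869/2)=0.559224; N=√[1·5040·120·6]=1904.940944
Admissible k: 4..5 (factorial args all ≥0)
  k=4: (−1)^0·1904.9409/(144)·0.8290^4·0.5592^4 = +0.611105
  k=5: (−1)^1·1904.9409/(240)·0.8290^2·0.5592^6 = -0.166845
d^4_{-3,1}(1.1869) = +0.611105 -0.166845 = +0.444260
|D^4_{-3,1}|² = |d^4_{-3,1}(β)|² = (+0.444260)² = 0.197367 (the z-rotation phases have unit modulus)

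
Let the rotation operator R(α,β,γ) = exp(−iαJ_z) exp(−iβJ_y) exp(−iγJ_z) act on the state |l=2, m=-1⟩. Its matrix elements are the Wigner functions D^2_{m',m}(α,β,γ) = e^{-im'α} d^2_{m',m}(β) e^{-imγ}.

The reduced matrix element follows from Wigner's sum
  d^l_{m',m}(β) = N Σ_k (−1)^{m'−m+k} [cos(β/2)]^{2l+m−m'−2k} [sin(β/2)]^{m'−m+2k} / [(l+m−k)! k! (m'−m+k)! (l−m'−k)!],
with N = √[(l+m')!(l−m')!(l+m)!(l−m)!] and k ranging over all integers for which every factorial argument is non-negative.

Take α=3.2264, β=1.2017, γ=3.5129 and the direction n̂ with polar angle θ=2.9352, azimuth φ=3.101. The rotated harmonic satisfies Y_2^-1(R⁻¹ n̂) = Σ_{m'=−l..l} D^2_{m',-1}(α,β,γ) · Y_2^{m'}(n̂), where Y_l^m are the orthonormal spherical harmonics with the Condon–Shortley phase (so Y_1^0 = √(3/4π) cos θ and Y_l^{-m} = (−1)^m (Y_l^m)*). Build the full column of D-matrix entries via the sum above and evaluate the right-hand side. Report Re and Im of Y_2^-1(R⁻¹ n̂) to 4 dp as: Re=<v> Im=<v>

Re=0.1149 Im=0.0482

Need the full column D^2_{m',-1} for m'=−2..2 at α=3.2264, β=1.2017, γ=3.5129.
cos(β/2)=0.824855, sin(β/2)=0.565344
d^2_{-2,-1}: single k=1 term ⇒ +0.634565;  D = -0.543971-0.326754i
d^2_{-1,-1}: k∈[0..1] ⇒ +0.462926 -0.652382 = -0.189457;  D = -0.170089-0.083449i
d^2_{0,-1}: k∈[0..1] ⇒ -0.777180 +0.365083 = -0.412097;  D = +0.384014+0.149523i
d^2_{1,-1}: k∈[0..1] ⇒ +0.652382 -0.102153 = +0.550229;  D = +0.527801+0.155493i
d^2_{2,-1}: single k=0 term ⇒ -0.298089;  D = +0.292046+0.059716i
Y_2^{m'}(θ=2.9352,φ=3.101) and Σ D·Y over m':
  (-0.5440-0.3268i)·(+0.0162+0.0013i)  (-0.1701-0.0834i)·(+0.1548+0.0063i)  (+0.3840+0.1495i)·(+0.5910+0.0000i)  (+0.5278+0.1555i)·(-0.1548+0.0063i)  (+0.2920+0.0597i)·(+0.0162-0.0013i)
Y_2^-1(R⁻¹ n̂) = +0.114898+0.048211i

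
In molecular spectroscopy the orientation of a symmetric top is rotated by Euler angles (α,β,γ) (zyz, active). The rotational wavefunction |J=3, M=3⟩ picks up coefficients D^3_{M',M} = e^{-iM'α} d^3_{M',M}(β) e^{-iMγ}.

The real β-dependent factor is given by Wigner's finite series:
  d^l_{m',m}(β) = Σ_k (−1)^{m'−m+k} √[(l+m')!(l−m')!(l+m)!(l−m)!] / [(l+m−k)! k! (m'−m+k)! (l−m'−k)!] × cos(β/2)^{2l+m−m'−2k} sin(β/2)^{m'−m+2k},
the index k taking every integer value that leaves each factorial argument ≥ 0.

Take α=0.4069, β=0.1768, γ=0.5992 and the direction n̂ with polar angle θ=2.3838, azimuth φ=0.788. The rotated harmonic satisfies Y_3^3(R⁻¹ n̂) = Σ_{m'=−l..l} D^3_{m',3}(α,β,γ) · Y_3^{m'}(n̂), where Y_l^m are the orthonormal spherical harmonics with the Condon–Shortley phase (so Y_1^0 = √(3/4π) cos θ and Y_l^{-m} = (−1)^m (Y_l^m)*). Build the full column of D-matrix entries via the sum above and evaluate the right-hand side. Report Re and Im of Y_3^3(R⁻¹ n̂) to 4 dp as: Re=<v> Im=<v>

Re=-0.1447 Im=0.1548

Need the full column D^3_{m',3} for m'=−3..3 at α=0.4069, β=0.1768, γ=0.5992.
cos(β/2)=0.996095, sin(β/2)=0.088285
d^3_{-3,3}: single k=6 term ⇒ +0.000000;  D = +0.000000-0.000000i
d^3_{-2,3}: single k=5 term ⇒ +0.000013;  D = +0.000007-0.000011i
d^3_{-1,3}: single k=4 term ⇒ +0.000233;  D = +0.000042-0.000230i
d^3_{0,3}: single k=3 term ⇒ +0.003041;  D = -0.000684-0.002964i
d^3_{1,3}: single k=2 term ⇒ +0.029718;  D = -0.017597-0.023948i
d^3_{2,3}: single k=1 term ⇒ +0.212064;  D = -0.182949-0.107241i
d^3_{3,3}: single k=0 term ⇒ +0.976799;  D = -0.969384-0.120127i
Y_3^{m'}(θ=2.3838,φ=0.788) and Σ D·Y over m':
  (+0.0000-0.0000i)·(-0.0965-0.0950i)  (+0.0000-0.0000i)·(+0.0018+0.3507i)  (+0.0000-0.0002i)·(+0.2566-0.2579i)  (-0.0007-0.0030i)·(+0.0981+0.0000i)  (-0.0176-0.0239i)·(-0.2566-0.2579i)  (-0.1829-0.1072i)·(+0.0018-0.3507i)  (-0.9694-0.1201i)·(+0.0965-0.0950i)
Y_3^3(R⁻¹ n̂) = -0.144713+0.154821i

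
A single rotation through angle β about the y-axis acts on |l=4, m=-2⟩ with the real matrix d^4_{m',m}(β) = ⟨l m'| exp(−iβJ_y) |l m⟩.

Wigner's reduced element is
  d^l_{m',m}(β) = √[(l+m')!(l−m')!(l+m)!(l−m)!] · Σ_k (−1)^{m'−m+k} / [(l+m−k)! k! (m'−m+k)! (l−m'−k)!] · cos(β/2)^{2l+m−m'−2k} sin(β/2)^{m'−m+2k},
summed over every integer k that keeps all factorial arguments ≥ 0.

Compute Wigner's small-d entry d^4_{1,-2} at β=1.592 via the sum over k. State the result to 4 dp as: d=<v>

d=0.2061

d^4_{1,-2}(β=1.592) via Wigner's sum:
Half-angle: c=0.699571, s=0.714564. N=√(120·6·2·720)=1018.233765
The bounds max(0,m−m')=0 and min(l+m,l−m')=2 give 3 terms
  k=0: (−1)^3·1018.2338/(72)·0.6996^5·0.7146^3 = -0.864560
  k=1: (−1)^4·1018.2338/(48)·0.6996^3·0.7146^5 = +1.353023
  k=2: (−1)^5·1018.2338/(240)·0.6996^1·0.7146^7 = -0.282328
d^4_{1,-2}(1.592) = -0.864560 +1.353023 -0.282328 = +0.206135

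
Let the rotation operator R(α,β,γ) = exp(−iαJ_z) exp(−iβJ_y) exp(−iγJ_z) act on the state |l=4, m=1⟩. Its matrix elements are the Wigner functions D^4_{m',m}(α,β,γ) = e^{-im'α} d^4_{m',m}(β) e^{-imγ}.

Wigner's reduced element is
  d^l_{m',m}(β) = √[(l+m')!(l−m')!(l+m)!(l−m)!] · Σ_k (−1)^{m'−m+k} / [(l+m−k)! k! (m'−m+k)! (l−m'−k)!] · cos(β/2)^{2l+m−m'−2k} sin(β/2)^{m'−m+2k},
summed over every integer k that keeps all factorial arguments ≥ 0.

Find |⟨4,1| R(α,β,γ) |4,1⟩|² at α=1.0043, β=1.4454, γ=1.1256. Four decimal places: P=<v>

D^4_{1,1}(1.0043,1.4454,1.1256) = e^{-i·1·1.0043}·d^4_{1,1}(1.4454)·e^{-i·1·1.1256}. Compute d first:
With c≡cos(β/2)=0.750023 and s≡sin(β/2)=0.661412, N=[120·6·120·6]^{1/2}=720.000000
The bounds max(0,m−m')=0 and min(l+m,l−m')=3 give 4 terms
  k=0: (−1)^0·720.0000/(720)·0.7500^8·0.6614^0 = +0.100137
  k=1: (−1)^1·720.0000/(48)·0.7500^6·0.6614^2 = -1.168105
  k=2: (−1)^2·720.0000/(24)·0.7500^4·0.6614^4 = +1.816801
  k=3: (−1)^3·720.0000/(72)·0.7500^2·0.6614^6 = -0.470958
d^4_{1,1}(1.4454) = +0.100137 -1.168105 +1.816801 -0.470958 = +0.277876
|D^4_{1,1}|² = |d^4_{1,1}(β)|² = (+0.277876)² = 0.077215 (the z-rotation phases have unit modulus)

P=0.0772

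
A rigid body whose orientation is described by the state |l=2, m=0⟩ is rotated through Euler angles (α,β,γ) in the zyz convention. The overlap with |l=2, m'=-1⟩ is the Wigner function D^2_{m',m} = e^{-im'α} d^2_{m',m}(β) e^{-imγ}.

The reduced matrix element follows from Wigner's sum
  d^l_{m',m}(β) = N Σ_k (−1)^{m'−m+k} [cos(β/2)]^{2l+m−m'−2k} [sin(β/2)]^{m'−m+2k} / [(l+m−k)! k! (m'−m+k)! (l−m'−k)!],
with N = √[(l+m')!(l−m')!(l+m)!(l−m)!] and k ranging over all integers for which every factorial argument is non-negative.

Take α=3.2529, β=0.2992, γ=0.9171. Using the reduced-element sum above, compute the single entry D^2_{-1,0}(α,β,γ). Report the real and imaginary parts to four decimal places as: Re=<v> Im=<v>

Split into d^2_{-1,0}(β=0.2992) × two z-phases.
With c≡cos(β/2)=0.988831 and s≡sin(β/2)=0.149043, N=[1·6·2·2]^{1/2}=4.898979
Admissible k: 1..2 (factorial args all ≥0)
  k=1: (−1)^0·4.8990/(2)·0.9888^3·0.1490^1 = +0.352982
  k=2: (−1)^1·4.8990/(2)·0.9888^1·0.1490^3 = -0.008019
d^2_{-1,0}(0.2992) = +0.352982 -0.008019 = +0.344962
Attach z-rotation phases: D = e^{-i(-1)(3.2529)}·(+0.344962)·e^{-i(0)(0.9171)} = -0.342828-0.038318i

Re=-0.3428 Im=-0.0383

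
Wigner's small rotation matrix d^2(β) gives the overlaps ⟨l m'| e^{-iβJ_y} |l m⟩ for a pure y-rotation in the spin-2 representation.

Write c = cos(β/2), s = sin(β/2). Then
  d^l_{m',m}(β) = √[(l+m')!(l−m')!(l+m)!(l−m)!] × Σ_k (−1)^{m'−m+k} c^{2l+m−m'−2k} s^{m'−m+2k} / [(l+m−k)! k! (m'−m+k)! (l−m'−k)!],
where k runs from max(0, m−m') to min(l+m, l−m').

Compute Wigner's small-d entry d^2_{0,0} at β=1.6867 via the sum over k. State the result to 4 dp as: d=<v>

d=-0.4799

d^2_{0,0}(β=1.6867) via Wigner's sum:
With c≡cos(β/2)=0.664965 and s≡sin(β/2)=0.746875, N=[2·2·2·2]^{1/2}=4.000000
k∈{0,1,2} keeps every argument non-negative
  k=0: (−1)^0·4.0000/(4)·0.6650^4·0.7469^0 = +0.195521
  k=1: (−1)^1·4.0000/(1)·0.6650^2·0.7469^2 = -0.986626
  k=2: (−1)^2·4.0000/(4)·0.6650^0·0.7469^4 = +0.311166
d^2_{0,0}(1.6867) = +0.195521 -0.986626 +0.311166 = -0.479940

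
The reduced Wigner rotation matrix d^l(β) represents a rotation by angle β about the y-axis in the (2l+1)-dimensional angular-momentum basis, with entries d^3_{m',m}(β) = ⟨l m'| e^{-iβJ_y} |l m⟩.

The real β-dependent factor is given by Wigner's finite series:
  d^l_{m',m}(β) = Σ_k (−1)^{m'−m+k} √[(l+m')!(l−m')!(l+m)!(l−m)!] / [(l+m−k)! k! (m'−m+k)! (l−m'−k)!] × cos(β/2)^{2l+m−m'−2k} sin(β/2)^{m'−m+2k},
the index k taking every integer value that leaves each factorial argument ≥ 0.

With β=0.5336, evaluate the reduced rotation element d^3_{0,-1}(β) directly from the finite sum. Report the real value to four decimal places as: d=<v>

d=-0.5961

d^3_{0,-1}(β=0.5336) via Wigner's sum:
With c≡cos(β/2)=0.964620 and s≡sin(β/2)=0.263646, N=[6·6·2·24]^{1/2}=41.569219
k: max(0,(-1)−(0))=0 … min(3+(-1),3−(0))=2
  k=0: (−1)^1·41.5692/(12)·0.9646^5·0.2636^1 = -0.762767
  k=1: (−1)^2·41.5692/(4)·0.9646^3·0.2636^3 = +0.170940
  k=2: (−1)^3·41.5692/(12)·0.9646^1·0.2636^5 = -0.004257
d^3_{0,-1}(0.5336) = -0.762767 +0.170940 -0.004257 = -0.596084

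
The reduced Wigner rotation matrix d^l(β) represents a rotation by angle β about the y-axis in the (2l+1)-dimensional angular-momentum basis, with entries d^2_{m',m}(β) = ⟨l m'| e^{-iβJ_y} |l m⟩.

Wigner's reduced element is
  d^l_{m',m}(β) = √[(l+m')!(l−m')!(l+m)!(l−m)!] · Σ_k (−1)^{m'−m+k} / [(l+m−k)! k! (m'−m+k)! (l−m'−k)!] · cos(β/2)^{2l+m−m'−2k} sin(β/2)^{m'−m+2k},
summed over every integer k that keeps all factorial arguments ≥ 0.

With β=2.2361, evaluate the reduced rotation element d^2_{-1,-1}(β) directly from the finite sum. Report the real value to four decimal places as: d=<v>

d=-0.4276

d^2_{-1,-1}(β=2.2361) via Wigner's sum:
c=cos(2.2361/2)=0.437437, s=sin(2.2361/2)=0.899249; N=√[1·6·1·6]=6.000000
The bounds max(0,m−m')=0 and min(l+m,l−m')=1 give 2 terms
  k=0: (−1)^0·6.0000/(6)·0.4374^4·0.8992^0 = +0.036615
  k=1: (−1)^1·6.0000/(2)·0.4374^2·0.8992^2 = -0.464207
d^2_{-1,-1}(2.2361) = +0.036615 -0.464207 = -0.427592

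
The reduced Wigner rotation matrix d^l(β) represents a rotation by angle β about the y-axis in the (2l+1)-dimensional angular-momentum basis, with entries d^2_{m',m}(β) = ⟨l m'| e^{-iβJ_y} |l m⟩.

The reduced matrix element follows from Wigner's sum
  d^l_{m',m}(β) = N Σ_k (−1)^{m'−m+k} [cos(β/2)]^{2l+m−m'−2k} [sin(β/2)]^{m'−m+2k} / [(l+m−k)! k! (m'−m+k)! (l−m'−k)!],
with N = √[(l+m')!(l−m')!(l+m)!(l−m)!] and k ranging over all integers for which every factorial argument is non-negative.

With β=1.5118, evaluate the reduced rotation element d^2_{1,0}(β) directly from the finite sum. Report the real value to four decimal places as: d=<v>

d=-0.0721

d^2_{1,0}(β=1.5118) via Wigner's sum:
With c≡cos(β/2)=0.727654 and s≡sin(β/2)=0.685944, N=[6·1·2·2]^{1/2}=4.898979
k∈{0,1} keeps every argument non-negative
  k=0: (−1)^1·4.8990/(2)·0.7277^3·0.6859^1 = -0.647351
  k=1: (−1)^2·4.8990/(2)·0.7277^1·0.6859^3 = +0.575263
d^2_{1,0}(1.5118) = -0.647351 +0.575263 = -0.072088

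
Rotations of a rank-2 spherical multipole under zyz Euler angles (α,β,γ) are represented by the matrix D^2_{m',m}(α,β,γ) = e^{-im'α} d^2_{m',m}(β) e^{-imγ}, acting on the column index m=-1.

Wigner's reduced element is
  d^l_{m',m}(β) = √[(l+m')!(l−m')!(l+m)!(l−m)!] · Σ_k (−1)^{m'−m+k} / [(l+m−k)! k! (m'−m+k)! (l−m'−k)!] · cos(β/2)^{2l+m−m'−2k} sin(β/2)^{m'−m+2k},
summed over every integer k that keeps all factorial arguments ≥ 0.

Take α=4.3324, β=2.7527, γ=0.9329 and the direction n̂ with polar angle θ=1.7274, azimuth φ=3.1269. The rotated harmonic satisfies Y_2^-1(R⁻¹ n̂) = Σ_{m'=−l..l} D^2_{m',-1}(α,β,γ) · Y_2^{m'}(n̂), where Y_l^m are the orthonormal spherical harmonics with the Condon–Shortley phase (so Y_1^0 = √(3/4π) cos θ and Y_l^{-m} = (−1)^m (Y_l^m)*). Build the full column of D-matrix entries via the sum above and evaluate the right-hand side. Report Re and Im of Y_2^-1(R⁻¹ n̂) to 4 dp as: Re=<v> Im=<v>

Need the full column D^2_{m',-1} for m'=−2..2 at α=4.3324, β=2.7527, γ=0.9329.
cos(β/2)=0.193223, sin(β/2)=0.981155
d^2_{-2,-1}: single k=1 term ⇒ +0.014156;  D = -0.013945-0.002436i
d^2_{-1,-1}: k∈[0..1] ⇒ +0.001394 -0.107824 = -0.106430;  D = -0.055894+0.090572i
d^2_{0,-1}: k∈[0..1] ⇒ -0.017338 +0.447041 = +0.429704;  D = +0.255891+0.345203i
d^2_{1,-1}: k∈[0..1] ⇒ +0.107824 -0.926723 = -0.818899;  D = +0.791815-0.208867i
d^2_{2,-1}: single k=0 term ⇒ -0.365008;  D = -0.044450+0.362291i
Y_2^{m'}(θ=1.7274,φ=3.1269) and Σ D·Y over m':
  (-0.0139-0.0024i)·(+0.3767+0.0111i)  (-0.0559+0.0906i)·(+0.1190+0.0017i)  (+0.2559+0.3452i)·(-0.2924+0.0000i)  (+0.7918-0.2089i)·(-0.1190+0.0017i)  (-0.0445+0.3623i)·(+0.3767-0.0111i)
Y_2^-1(R⁻¹ n̂) = -0.193449+0.071893i

Re=-0.1934 Im=0.0719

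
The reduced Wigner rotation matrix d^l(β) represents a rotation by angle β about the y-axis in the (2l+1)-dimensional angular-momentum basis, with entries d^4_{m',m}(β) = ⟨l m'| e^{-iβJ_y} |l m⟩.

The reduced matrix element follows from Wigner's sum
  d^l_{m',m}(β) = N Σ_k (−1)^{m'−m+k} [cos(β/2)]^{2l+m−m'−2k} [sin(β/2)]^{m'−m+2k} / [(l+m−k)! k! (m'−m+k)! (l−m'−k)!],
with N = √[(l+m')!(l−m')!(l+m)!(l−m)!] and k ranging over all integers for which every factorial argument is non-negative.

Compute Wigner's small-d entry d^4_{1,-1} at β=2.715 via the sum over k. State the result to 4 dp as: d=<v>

d^4_{1,-1}(β=2.715) via Wigner's sum:
Half-angle: c=0.211683, s=0.977338. N=√(120·6·6·120)=720.000000
The bounds max(0,m−m')=0 and min(l+m,l−m')=3 give 4 terms
  k=0: (−1)^2·720.0000/(72)·0.2117^6·0.9773^2 = +0.000859
  k=1: (−1)^3·720.0000/(24)·0.2117^4·0.9773^4 = -0.054959
  k=2: (−1)^4·720.0000/(48)·0.2117^2·0.9773^6 = +0.585776
  k=3: (−1)^5·720.0000/(720)·0.2117^0·0.9773^8 = -0.832453
d^4_{1,-1}(2.715) = +0.000859 -0.054959 +0.585776 -0.832453 = -0.300777

d=-0.3008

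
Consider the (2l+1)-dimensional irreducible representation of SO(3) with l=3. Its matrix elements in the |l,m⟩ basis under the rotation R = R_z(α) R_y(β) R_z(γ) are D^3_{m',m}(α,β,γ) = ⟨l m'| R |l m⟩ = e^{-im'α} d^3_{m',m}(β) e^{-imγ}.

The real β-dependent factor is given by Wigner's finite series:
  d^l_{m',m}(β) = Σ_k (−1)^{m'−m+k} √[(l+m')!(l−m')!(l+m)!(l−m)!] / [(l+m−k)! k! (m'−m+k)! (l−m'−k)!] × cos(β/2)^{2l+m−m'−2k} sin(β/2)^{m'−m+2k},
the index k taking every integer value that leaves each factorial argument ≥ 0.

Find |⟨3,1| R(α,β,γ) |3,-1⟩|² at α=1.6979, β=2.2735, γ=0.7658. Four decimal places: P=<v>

P=0.0607

First d^3_{1,-1}(β=2.2735), then the phase factors e^{-i(1)α} and e^{-i(-1)γ}:
With c≡cos(β/2)=0.420545 and s≡sin(β/2)=0.907272, N=[24·2·2·24]^{1/2}=48.000000
The bounds max(0,m−m')=0 and min(l+m,l−m')=2 give 3 terms
  k=0: (−1)^2·48.0000/(8)·0.4205^4·0.9073^2 = +0.154482
  k=1: (−1)^3·48.0000/(6)·0.4205^2·0.9073^4 = -0.958660
  k=2: (−1)^4·48.0000/(48)·0.4205^0·0.9073^6 = +0.557730
d^3_{1,-1}(2.2735) = +0.154482 -0.958660 +0.557730 = -0.246449
|D^3_{1,-1}|² = |d^3_{1,-1}(β)|² = (-0.246449)² = 0.060737 (the z-rotation phases have unit modulus)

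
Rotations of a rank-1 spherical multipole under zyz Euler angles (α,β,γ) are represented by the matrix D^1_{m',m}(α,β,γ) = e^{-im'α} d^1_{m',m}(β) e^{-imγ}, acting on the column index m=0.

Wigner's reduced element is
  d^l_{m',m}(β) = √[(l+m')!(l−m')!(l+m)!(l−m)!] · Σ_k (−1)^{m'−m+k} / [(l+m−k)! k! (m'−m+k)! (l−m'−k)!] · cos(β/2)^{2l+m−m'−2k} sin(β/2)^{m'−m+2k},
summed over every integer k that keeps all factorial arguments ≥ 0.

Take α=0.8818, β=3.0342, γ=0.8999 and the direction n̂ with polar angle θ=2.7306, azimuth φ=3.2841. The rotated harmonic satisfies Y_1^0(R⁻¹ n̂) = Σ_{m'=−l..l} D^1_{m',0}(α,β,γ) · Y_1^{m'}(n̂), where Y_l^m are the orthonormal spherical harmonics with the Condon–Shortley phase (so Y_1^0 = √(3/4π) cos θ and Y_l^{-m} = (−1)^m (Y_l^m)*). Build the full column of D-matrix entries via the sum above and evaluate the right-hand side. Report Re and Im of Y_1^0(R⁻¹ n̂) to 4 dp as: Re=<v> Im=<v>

Re=0.4299 Im=0.0000

Need the full column D^1_{m',0} for m'=−1..1 at α=0.8818, β=3.0342, γ=0.8999.
cos(β/2)=0.053671, sin(β/2)=0.998559
d^1_{-1,0}: single k=1 term ⇒ +0.075792;  D = +0.048186+0.058503i
d^1_{0,0}: k∈[0..1] ⇒ +0.002881 -0.997119 = -0.994239;  D = -0.994239+0.000000i
d^1_{1,0}: single k=0 term ⇒ -0.075792;  D = -0.048186+0.058503i
Y_1^{m'}(θ=2.7306,φ=3.2841) and Σ D·Y over m':
  (+0.0482+0.0585i)·(-0.1366+0.0196i)  (-0.9942+0.0000i)·(-0.4479+0.0000i)  (-0.0482+0.0585i)·(+0.1366+0.0196i)
Y_1^0(R⁻¹ n̂) = +0.429872+0.000000i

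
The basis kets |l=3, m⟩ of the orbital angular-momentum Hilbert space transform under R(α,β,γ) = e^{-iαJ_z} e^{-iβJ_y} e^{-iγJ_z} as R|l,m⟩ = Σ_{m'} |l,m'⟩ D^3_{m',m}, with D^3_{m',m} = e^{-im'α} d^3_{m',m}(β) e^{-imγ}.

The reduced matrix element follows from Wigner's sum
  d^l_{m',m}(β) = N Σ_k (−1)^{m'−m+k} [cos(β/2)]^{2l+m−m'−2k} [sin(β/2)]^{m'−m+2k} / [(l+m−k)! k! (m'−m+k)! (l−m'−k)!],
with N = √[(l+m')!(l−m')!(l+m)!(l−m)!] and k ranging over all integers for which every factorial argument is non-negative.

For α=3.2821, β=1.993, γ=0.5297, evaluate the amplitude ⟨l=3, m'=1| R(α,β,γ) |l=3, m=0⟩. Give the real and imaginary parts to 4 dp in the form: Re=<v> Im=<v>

Split into d^3_{1,0}(β=1.993) × two z-phases.
Half-angle: c=0.543244, s=0.839575. N=√(24·2·6·6)=41.569219
The bounds max(0,m−m')=0 and min(l+m,l−m')=2 give 3 terms
  k=0: (−1)^1·41.5692/(12)·0.5432^5·0.8396^1 = -0.137602
  k=1: (−1)^2·41.5692/(4)·0.5432^3·0.8396^3 = +0.985996
  k=2: (−1)^3·41.5692/(12)·0.5432^1·0.8396^5 = -0.785023
d^3_{1,0}(1.993) = -0.137602 +0.985996 -0.785023 = +0.063371
Attach z-rotation phases: D = e^{-i(1)(3.2821)}·(+0.063371)·e^{-i(0)(0.5297)} = -0.062746+0.008875i

Re=-0.0627 Im=0.0089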